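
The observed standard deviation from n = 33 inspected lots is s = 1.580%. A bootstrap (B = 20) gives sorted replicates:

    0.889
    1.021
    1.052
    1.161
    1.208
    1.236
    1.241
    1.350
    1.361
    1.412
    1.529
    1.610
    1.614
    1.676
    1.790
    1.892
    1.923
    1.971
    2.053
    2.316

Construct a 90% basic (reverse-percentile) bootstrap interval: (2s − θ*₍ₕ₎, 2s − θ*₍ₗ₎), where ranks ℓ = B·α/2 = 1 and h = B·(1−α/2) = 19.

(1.107, 2.271)

Percentile endpoints at ranks 1 and 19: θ*₍1₎ = 0.889, θ*₍19₎ = 2.053.
Basic interval reflects these around s:
  lower = 2 × 1.580 − 2.053 = 1.107
  upper = 2 × 1.580 − 0.889 = 2.271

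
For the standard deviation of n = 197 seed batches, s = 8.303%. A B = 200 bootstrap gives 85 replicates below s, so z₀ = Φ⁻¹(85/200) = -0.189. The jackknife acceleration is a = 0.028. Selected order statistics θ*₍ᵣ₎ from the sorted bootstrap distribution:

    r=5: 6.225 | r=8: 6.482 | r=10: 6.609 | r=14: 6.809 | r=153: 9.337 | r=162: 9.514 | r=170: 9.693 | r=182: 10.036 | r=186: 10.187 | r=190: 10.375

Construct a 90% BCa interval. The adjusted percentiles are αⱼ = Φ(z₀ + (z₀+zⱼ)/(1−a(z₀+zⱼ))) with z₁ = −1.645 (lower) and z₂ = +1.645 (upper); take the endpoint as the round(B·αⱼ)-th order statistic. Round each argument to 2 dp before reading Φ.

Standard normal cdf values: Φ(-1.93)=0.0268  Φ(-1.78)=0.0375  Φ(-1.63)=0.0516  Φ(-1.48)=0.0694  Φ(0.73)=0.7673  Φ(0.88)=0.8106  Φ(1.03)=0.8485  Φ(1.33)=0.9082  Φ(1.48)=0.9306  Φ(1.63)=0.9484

Lower: z₀ + z₁ = -0.189 + (-1.645) = -1.834; 1 − a(z₀+z₁) = 1 − (0.028)(-1.834) = 1.0514; argument = -0.189 + (-1.834)/1.0514 = -1.9334 → -1.93.
α₁ = Φ(-1.93) = 0.0268; rank = round(200 × 0.0268) = 5; θ*₍5₎ = 6.225.
Upper: z₀ + z₂ = 1.456; 1 − a(z₀+z₂) = 0.9592; argument = 1.3289 → 1.33; α₂ = 0.9082; rank = 182; θ*₍182₎ = 10.036.

(6.225, 10.036)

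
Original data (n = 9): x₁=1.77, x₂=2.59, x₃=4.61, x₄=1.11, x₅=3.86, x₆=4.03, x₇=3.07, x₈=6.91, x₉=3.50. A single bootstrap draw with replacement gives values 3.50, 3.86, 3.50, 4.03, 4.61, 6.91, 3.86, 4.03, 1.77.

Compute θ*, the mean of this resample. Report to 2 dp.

θ* = 4.01

Mean = (3.50 + 3.86 + 3.50 + 4.03 + 4.61 + 6.91 + 3.86 + 4.03 + 1.77) / 9 = 36.070 / 9 = 4.01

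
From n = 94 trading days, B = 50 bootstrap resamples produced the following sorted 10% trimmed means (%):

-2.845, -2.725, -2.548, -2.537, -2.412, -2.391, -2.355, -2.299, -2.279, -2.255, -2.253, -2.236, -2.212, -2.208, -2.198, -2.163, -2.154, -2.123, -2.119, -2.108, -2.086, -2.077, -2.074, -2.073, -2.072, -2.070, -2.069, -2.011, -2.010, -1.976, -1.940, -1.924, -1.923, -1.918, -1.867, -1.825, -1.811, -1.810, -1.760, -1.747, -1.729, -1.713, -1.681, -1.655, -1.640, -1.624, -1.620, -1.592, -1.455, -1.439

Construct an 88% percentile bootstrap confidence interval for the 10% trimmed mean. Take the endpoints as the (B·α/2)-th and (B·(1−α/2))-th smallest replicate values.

α = 0.12; lower rank = 50 × 0.060 = 3; upper rank = 50 × 0.940 = 47.
The 3rd smallest replicate is -2.548; the 47th is -1.620.

(-2.548, -1.620)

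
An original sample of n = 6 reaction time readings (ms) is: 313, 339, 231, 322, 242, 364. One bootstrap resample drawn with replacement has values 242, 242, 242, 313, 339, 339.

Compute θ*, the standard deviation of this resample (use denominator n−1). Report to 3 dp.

Mean = 286.1667; sum of squared deviations = 12154.8333
s² = 12154.8333 / 5 = 2430.9667
s = √2430.9667 = 49.305

θ* = 49.305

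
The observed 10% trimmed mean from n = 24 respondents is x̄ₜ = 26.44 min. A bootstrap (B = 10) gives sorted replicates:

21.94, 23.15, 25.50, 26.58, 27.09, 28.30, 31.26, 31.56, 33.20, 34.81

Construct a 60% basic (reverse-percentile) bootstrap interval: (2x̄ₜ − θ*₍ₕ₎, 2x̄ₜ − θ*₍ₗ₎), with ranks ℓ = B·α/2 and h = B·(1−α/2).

Percentile endpoints at ranks 2 and 8: θ*₍2₎ = 23.15, θ*₍8₎ = 31.56.
Basic interval reflects these around x̄ₜ:
  lower = 2 × 26.44 − 31.56 = 21.32
  upper = 2 × 26.44 − 23.15 = 29.73

(21.32, 29.73)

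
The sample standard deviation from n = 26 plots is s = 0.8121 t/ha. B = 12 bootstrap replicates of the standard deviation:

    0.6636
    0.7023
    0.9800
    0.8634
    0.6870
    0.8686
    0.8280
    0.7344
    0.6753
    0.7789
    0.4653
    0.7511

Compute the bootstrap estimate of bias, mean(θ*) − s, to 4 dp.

mean(θ*) = (0.6636 + 0.7023 + 0.9800 + 0.8634 + 0.6870 + 0.8686 + 0.8280 + 0.7344 + 0.6753 + 0.7789 + 0.4653 + 0.7511) / 12 = 0.74982
bias = 0.74982 − 0.8121

bias = −0.0623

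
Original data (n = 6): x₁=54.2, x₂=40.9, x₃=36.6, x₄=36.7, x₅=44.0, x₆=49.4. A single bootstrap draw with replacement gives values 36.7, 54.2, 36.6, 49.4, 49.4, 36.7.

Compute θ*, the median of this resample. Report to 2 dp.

Sorted: 36.6, 36.7, 36.7, 49.4, 49.4, 54.2
Median = average of the two middle values = 43.05

θ* = 43.05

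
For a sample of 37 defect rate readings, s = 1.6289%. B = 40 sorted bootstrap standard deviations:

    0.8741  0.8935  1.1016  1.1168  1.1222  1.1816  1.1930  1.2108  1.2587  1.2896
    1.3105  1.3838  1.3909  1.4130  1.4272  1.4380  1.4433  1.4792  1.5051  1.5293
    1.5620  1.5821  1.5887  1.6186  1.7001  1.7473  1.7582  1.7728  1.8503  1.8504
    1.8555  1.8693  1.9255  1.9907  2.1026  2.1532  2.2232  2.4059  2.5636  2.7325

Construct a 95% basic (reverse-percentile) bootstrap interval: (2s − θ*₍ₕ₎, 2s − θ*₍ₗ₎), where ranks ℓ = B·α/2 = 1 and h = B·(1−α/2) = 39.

(0.6942, 2.3837)

Percentile endpoints at ranks 1 and 39: θ*₍1₎ = 0.8741, θ*₍39₎ = 2.5636.
Basic interval reflects these around s:
  lower = 2 × 1.6289 − 2.5636 = 0.6942
  upper = 2 × 1.6289 − 0.8741 = 2.3837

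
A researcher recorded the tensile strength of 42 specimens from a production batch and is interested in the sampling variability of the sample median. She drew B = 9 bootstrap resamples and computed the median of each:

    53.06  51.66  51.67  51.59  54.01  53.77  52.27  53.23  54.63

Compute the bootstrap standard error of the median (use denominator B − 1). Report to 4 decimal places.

Bootstrap SE is the standard deviation of the 9 replicate medians.
Mean of replicates: (53.06 + 51.66 + 51.67 + 51.59 + 54.01 + 53.77 + 52.27 + 53.23 + 54.63) / 9 = 475.89000 / 9 = 52.87667
Sum of squared deviations: (+0.18333)² + (−1.21667)² + (−1.20667)² + (−1.28667)² + (+1.13333)² + (+0.89333)² + (−0.60667)² + (+0.35333)² + (+1.75333)² = 10.27500
Variance = 10.27500 / 8 = 1.28438
SE* = √1.28438

SE* = 1.1333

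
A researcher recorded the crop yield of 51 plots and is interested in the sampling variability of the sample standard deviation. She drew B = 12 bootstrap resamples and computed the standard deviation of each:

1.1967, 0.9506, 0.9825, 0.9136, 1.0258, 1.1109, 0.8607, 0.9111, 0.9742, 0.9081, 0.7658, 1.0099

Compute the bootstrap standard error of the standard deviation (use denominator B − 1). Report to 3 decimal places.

SE* = 0.113

Bootstrap SE is the standard deviation of the 12 replicate standard deviations.
Mean of replicates: (1.1967 + 0.9506 + 0.9825 + 0.9136 + 1.0258 + 1.1109 + 0.8607 + 0.9111 + 0.9742 + 0.9081 + 0.7658 + 1.0099) / 12 = 11.60990 / 12 = 0.96749
Sum of squared deviations: (+0.22921)² + (−0.01689)² + (+0.01501)² + (−0.05389)² + (+0.05831)² + (+0.14341)² + (−0.10679)² + (−0.05639)² + (+0.00671)² + (−0.05939)² + (−0.20169)² + (+0.04241)² = 0.14055
Variance = 0.14055 / 11 = 0.01278
SE* = √0.01278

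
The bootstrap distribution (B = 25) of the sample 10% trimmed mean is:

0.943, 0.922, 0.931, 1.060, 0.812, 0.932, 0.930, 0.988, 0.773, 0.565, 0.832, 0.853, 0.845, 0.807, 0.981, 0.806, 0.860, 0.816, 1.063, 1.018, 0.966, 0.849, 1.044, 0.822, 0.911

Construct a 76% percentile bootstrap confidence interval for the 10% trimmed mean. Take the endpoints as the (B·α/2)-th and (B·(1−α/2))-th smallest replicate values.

Sorted replicates: 0.565, 0.773, 0.806, 0.807, 0.812, 0.816, 0.822, 0.832, 0.845, 0.849, 0.853, 0.860, 0.911, 0.922, 0.930, 0.931, 0.932, 0.943, 0.966, 0.981, 0.988, 1.018, 1.044, 1.060, 1.063
α = 0.24; lower rank = 25 × 0.120 = 3; upper rank = 25 × 0.880 = 22.
The 3rd smallest replicate is 0.806; the 22nd is 1.018.

(0.806, 1.018)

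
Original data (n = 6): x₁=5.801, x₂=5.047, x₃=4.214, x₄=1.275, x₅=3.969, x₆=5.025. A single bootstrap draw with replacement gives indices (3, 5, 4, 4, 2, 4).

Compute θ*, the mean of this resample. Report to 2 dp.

Resample values: 4.214, 3.969, 1.275, 1.275, 5.047, 1.275.
Mean = (4.214 + 3.969 + 1.275 + 1.275 + 5.047 + 1.275) / 6 = 17.0550 / 6 = 2.84

θ* = 2.84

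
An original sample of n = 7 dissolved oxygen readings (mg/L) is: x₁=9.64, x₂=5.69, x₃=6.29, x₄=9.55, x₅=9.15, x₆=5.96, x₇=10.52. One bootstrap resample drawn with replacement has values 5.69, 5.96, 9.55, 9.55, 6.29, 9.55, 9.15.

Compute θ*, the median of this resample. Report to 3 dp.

Sorted: 5.69, 5.96, 6.29, 9.15, 9.55, 9.55, 9.55
Median = middle value = 9.150

θ* = 9.150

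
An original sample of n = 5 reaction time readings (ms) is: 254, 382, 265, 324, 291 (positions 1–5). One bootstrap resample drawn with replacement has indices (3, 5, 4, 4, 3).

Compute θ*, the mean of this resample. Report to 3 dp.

θ* = 293.800

Resample values: 265, 291, 324, 324, 265.
Mean = (265 + 291 + 324 + 324 + 265) / 5 = 1469.0 / 5 = 293.800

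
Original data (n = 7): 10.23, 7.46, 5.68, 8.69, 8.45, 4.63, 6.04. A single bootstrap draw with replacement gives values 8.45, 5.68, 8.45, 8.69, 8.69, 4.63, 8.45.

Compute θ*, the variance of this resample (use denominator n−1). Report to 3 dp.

θ* = 2.841

Mean = 7.5771; sum of squared deviations = 17.0473
s² = 17.0473 / 6 = 2.8412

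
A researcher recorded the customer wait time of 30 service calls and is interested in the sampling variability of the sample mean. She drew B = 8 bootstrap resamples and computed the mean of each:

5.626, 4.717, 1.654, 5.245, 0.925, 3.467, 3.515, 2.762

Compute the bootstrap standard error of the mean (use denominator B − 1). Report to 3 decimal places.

SE* = 1.675

Bootstrap SE is the standard deviation of the 8 replicate means.
Mean of replicates: (5.626 + 4.717 + 1.654 + 5.245 + 0.925 + 3.467 + 3.515 + 2.762) / 8 = 27.9110 / 8 = 3.4889
Sum of squared deviations: (+2.1371)² + (+1.2281)² + (−1.8349)² + (+1.7561)² + (−2.5639)² + (−0.0219)² + (+0.0261)² + (−0.7269)² = 19.6293
Variance = 19.6293 / 7 = 2.8042
SE* = √2.8042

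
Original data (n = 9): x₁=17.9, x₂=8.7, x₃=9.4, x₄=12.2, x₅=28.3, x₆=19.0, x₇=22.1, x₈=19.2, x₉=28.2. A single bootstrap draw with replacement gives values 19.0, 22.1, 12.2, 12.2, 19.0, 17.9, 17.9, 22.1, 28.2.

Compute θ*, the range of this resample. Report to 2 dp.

Range = 28.2 − 12.2 = 16.00

θ* = 16.00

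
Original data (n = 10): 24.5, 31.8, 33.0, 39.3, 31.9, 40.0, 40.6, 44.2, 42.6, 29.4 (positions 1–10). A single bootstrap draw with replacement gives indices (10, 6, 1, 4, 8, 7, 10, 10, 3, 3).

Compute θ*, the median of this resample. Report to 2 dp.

θ* = 33.00

Resample values: 29.4, 40.0, 24.5, 39.3, 44.2, 40.6, 29.4, 29.4, 33.0, 33.0.
Sorted: 24.5, 29.4, 29.4, 29.4, 33.0, 33.0, 39.3, 40.0, 40.6, 44.2
Median = average of the two middle values = 33.00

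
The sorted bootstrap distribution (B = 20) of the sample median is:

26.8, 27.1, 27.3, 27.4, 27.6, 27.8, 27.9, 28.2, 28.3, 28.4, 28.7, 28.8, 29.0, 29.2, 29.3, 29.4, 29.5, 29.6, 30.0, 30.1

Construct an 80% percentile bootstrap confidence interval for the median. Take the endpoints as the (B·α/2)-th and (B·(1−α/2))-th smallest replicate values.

(27.1, 29.6)

α = 0.20; lower rank = 20 × 0.100 = 2; upper rank = 20 × 0.900 = 18.
The 2nd smallest replicate is 27.1; the 18th is 29.6.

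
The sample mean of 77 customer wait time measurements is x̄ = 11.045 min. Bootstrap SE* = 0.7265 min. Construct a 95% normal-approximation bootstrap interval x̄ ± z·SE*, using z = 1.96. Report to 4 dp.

(9.6211, 12.4689)

Margin = 1.96 × 0.7265 = 1.42394
Interval: 11.045 ± 1.42394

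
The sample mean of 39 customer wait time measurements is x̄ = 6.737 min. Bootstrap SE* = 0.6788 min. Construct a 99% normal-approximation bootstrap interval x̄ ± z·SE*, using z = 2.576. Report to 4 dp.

Margin = 2.576 × 0.6788 = 1.74859
Interval: 6.737 ± 1.74859

(4.9884, 8.4856)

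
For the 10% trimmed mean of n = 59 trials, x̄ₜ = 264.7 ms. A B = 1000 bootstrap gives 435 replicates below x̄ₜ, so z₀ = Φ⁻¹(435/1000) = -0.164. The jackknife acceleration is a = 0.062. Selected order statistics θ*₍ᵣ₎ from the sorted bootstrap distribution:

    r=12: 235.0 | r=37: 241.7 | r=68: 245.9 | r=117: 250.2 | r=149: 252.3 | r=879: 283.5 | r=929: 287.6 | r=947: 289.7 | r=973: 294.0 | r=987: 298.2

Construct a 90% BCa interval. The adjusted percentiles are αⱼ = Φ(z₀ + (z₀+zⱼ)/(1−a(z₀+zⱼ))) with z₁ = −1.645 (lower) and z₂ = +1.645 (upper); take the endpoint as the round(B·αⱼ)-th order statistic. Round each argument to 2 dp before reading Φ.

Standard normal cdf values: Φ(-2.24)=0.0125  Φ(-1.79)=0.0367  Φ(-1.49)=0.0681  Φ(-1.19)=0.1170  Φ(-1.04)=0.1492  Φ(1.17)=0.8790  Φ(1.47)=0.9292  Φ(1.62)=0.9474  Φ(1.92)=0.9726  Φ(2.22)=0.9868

(241.7, 287.6)

Lower: z₀ + z₁ = -0.164 + (-1.645) = -1.809; 1 − a(z₀+z₁) = 1 − (0.062)(-1.809) = 1.1122; argument = -0.164 + (-1.809)/1.1122 = -1.7906 → -1.79.
α₁ = Φ(-1.79) = 0.0367; rank = round(1000 × 0.0367) = 37; θ*₍37₎ = 241.7.
Upper: z₀ + z₂ = 1.481; 1 − a(z₀+z₂) = 0.9082; argument = 1.4667 → 1.47; α₂ = 0.9292; rank = 929; θ*₍929₎ = 287.6.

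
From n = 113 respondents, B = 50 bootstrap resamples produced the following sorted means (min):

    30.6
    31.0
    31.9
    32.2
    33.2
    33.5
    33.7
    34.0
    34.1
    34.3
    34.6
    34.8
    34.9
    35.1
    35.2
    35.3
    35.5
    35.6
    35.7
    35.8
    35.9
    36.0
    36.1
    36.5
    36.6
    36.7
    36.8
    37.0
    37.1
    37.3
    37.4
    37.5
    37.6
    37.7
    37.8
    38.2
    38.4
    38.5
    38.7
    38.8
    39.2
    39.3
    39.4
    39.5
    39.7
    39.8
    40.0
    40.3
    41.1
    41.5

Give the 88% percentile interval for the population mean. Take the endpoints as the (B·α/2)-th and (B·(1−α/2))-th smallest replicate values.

(31.9, 40.0)

α = 0.12; lower rank = 50 × 0.060 = 3; upper rank = 50 × 0.940 = 47.
The 3rd smallest replicate is 31.9; the 47th is 40.0.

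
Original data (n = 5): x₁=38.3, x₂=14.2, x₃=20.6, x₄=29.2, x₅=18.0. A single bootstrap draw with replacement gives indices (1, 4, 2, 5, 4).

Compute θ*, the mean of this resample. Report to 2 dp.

Resample values: 38.3, 29.2, 14.2, 18.0, 29.2.
Mean = (38.3 + 29.2 + 14.2 + 18.0 + 29.2) / 5 = 128.90 / 5 = 25.78

θ* = 25.78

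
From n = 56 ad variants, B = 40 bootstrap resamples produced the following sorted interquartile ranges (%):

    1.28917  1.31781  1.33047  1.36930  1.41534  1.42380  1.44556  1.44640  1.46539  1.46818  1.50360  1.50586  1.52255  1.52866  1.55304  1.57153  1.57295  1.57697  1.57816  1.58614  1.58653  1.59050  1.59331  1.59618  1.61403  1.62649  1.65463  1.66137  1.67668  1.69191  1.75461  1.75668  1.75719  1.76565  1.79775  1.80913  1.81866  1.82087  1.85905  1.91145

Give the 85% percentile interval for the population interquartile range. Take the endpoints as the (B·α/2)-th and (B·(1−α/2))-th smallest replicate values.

(1.33047, 1.81866)

α = 0.15; lower rank = 40 × 0.075 = 3; upper rank = 40 × 0.925 = 37.
The 3rd smallest replicate is 1.33047; the 37th is 1.81866.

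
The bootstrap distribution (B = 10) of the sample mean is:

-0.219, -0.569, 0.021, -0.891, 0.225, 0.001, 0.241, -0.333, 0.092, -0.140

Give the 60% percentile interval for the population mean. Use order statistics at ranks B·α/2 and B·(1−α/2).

Sorted replicates: -0.891, -0.569, -0.333, -0.219, -0.140, 0.001, 0.021, 0.092, 0.225, 0.241
α = 0.40; lower rank = 10 × 0.200 = 2; upper rank = 10 × 0.800 = 8.
The 2nd smallest replicate is -0.569; the 8th is 0.092.

(-0.569, 0.092)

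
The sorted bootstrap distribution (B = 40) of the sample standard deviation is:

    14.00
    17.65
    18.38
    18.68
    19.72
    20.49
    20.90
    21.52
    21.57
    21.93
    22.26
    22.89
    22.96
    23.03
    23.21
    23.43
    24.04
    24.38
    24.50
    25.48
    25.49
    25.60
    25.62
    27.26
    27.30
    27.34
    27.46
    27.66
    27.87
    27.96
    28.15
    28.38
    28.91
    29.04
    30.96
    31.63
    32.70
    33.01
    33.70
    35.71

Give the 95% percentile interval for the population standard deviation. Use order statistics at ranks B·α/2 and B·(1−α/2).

α = 0.05; lower rank = 40 × 0.025 = 1; upper rank = 40 × 0.975 = 39.
The 1st smallest replicate is 14.00; the 39th is 33.70.

(14.00, 33.70)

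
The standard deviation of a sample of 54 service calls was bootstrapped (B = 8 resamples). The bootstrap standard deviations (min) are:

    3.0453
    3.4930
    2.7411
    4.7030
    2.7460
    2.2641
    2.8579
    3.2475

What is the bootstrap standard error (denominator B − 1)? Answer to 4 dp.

Bootstrap SE is the standard deviation of the 8 replicate standard deviations.
Mean of replicates: (3.0453 + 3.4930 + 2.7411 + 4.7030 + 2.7460 + 2.2641 + 2.8579 + 3.2475) / 8 = 25.09790 / 8 = 3.13724
Sum of squared deviations: (−0.09194)² + (+0.35576)² + (−0.39614)² + (+1.56576)² + (−0.39124)² + (−0.87314)² + (−0.27934)² + (+0.11026)² = 3.74918
Variance = 3.74918 / 7 = 0.53560
SE* = √0.53560

SE* = 0.7318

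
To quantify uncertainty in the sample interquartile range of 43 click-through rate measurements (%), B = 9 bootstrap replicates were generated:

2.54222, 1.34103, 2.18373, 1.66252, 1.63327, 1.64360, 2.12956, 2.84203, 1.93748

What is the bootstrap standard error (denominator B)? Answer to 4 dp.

SE* = 0.4554

Bootstrap SE is the standard deviation of the 9 replicate interquartile ranges.
Mean of replicates: (2.54222 + 1.34103 + 2.18373 + 1.66252 + 1.63327 + 1.64360 + 2.12956 + 2.84203 + 1.93748) / 9 = 17.915440 / 9 = 1.990604
Sum of squared deviations: (+0.551616)² + (−0.649574)² + (+0.193126)² + (−0.328084)² + (−0.357334)² + (−0.347004)² + (+0.138956)² + (+0.851426)² + (−0.053124)² = 1.866320
Variance = 1.866320 / 9 = 0.207369
SE* = √0.207369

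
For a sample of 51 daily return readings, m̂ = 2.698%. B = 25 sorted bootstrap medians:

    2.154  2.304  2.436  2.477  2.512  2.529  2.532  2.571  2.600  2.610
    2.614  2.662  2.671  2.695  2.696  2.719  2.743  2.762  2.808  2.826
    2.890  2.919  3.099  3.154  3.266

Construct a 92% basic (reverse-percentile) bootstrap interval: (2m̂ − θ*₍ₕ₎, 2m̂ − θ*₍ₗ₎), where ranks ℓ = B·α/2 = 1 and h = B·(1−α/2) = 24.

Percentile endpoints at ranks 1 and 24: θ*₍1₎ = 2.154, θ*₍24₎ = 3.154.
Basic interval reflects these around m̂:
  lower = 2 × 2.698 − 3.154 = 2.242
  upper = 2 × 2.698 − 2.154 = 3.242

(2.242, 3.242)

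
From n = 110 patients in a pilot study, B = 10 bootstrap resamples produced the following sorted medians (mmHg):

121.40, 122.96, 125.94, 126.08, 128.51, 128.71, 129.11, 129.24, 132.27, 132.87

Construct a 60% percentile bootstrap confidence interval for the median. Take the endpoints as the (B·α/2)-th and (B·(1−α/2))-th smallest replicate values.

α = 0.40; lower rank = 10 × 0.200 = 2; upper rank = 10 × 0.800 = 8.
The 2nd smallest replicate is 122.96; the 8th is 129.24.

(122.96, 129.24)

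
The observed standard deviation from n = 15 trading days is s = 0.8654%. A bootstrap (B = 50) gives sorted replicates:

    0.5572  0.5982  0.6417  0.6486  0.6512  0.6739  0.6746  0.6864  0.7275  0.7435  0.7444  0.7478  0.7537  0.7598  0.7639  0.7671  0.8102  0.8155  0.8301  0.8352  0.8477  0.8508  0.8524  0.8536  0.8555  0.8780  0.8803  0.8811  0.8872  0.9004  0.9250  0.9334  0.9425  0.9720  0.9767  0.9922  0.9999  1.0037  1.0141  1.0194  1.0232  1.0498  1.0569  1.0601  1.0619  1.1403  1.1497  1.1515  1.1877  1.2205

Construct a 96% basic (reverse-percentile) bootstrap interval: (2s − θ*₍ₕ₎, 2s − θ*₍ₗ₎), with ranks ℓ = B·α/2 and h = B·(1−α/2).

Percentile endpoints at ranks 1 and 49: θ*₍1₎ = 0.5572, θ*₍49₎ = 1.1877.
Basic interval reflects these around s:
  lower = 2 × 0.8654 − 1.1877 = 0.5431
  upper = 2 × 0.8654 − 0.5572 = 1.1736

(0.5431, 1.1736)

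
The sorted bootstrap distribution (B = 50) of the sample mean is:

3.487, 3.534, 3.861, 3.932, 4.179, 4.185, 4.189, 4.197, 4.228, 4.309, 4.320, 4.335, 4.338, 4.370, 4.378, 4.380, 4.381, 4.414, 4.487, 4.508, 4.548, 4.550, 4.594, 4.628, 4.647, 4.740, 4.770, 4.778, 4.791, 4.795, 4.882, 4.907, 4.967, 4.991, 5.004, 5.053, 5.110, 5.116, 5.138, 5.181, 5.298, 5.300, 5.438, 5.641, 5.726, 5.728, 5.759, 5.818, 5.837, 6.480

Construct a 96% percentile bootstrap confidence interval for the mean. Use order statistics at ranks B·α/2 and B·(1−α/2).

(3.487, 5.837)

α = 0.04; lower rank = 50 × 0.020 = 1; upper rank = 50 × 0.980 = 49.
The 1st smallest replicate is 3.487; the 49th is 5.837.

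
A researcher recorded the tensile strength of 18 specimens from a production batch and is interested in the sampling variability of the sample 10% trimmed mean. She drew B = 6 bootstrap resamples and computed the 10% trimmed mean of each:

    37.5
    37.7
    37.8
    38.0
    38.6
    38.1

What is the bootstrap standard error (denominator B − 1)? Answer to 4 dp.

Bootstrap SE is the standard deviation of the 6 replicate 10% trimmed means.
Mean of replicates: (37.5 + 37.7 + 37.8 + 38.0 + 38.6 + 38.1) / 6 = 227.70000 / 6 = 37.95000
Sum of squared deviations: (−0.45000)² + (−0.25000)² + (−0.15000)² + (+0.05000)² + (+0.65000)² + (+0.15000)² = 0.73500
Variance = 0.73500 / 5 = 0.14700
SE* = √0.14700

SE* = 0.3834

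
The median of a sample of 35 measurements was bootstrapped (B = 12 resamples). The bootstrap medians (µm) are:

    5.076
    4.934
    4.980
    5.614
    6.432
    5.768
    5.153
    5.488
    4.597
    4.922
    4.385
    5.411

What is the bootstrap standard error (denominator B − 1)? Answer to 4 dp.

SE* = 0.5535

Bootstrap SE is the standard deviation of the 12 replicate medians.
Mean of replicates: (5.076 + 4.934 + 4.980 + 5.614 + 6.432 + 5.768 + 5.153 + 5.488 + 4.597 + 4.922 + 4.385 + 5.411) / 12 = 62.76000 / 12 = 5.23000
Sum of squared deviations: (−0.15400)² + (−0.29600)² + (−0.25000)² + (+0.38400)² + (+1.20200)² + (+0.53800)² + (−0.07700)² + (+0.25800)² + (−0.63300)² + (−0.30800)² + (−0.84500)² + (+0.18100)² = 3.37037
Variance = 3.37037 / 11 = 0.30640
SE* = √0.30640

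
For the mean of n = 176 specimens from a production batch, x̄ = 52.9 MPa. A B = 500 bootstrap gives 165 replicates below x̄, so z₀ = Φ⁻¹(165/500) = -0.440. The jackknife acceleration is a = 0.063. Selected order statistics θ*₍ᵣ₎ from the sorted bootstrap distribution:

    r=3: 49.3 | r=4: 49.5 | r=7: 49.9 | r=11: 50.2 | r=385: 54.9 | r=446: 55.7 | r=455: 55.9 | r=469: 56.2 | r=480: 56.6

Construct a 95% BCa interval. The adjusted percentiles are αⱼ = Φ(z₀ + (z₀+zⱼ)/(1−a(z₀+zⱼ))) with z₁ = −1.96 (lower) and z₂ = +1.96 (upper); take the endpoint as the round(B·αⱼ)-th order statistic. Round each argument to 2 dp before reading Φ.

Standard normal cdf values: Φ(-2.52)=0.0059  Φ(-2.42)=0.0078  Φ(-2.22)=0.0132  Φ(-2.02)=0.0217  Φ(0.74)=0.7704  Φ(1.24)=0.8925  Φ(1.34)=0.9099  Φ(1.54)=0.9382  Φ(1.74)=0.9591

(49.3, 55.7)

Lower: z₀ + z₁ = -0.440 + (-1.960) = -2.400; 1 − a(z₀+z₁) = 1 − (0.063)(-2.400) = 1.1512; argument = -0.440 + (-2.400)/1.1512 = -2.5248 → -2.52.
α₁ = Φ(-2.52) = 0.0059; rank = round(500 × 0.0059) = 3; θ*₍3₎ = 49.3.
Upper: z₀ + z₂ = 1.520; 1 − a(z₀+z₂) = 0.9042; argument = 1.2410 → 1.24; α₂ = 0.8925; rank = 446; θ*₍446₎ = 55.7.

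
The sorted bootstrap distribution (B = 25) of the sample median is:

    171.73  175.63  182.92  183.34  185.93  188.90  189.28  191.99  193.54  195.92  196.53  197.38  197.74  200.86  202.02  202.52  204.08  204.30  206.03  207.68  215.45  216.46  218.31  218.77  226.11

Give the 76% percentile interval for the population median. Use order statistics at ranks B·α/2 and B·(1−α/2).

α = 0.24; lower rank = 25 × 0.120 = 3; upper rank = 25 × 0.880 = 22.
The 3rd smallest replicate is 182.92; the 22nd is 216.46.

(182.92, 216.46)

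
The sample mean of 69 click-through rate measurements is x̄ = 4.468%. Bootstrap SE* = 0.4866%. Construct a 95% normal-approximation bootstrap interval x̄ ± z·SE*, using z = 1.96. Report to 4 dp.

Margin = 1.96 × 0.4866 = 0.95374
Interval: 4.468 ± 0.95374

(3.5143, 5.4217)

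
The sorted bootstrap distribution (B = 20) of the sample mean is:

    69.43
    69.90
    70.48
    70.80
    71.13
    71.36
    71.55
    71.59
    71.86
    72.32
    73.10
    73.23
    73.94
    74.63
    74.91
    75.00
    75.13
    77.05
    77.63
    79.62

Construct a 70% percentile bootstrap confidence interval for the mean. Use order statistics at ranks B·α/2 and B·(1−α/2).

(70.48, 75.13)

α = 0.30; lower rank = 20 × 0.150 = 3; upper rank = 20 × 0.850 = 17.
The 3rd smallest replicate is 70.48; the 17th is 75.13.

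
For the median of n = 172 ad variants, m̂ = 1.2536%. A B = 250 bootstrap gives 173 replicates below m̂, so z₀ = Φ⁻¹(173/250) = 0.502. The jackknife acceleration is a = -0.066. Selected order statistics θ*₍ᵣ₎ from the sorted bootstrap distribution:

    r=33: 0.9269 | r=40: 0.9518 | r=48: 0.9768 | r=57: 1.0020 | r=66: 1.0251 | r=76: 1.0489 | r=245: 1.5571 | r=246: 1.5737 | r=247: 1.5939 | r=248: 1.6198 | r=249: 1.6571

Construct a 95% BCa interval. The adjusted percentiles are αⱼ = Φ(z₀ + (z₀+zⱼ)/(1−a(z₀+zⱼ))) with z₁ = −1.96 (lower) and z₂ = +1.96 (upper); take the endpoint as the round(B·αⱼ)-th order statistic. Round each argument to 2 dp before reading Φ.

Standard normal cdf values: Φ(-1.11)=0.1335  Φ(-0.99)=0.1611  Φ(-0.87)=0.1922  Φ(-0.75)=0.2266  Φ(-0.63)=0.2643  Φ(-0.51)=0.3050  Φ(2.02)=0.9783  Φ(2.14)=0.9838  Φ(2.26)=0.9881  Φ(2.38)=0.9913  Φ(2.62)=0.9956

(0.9269, 1.6571)

Lower: z₀ + z₁ = 0.502 + (-1.960) = -1.458; 1 − a(z₀+z₁) = 1 − (-0.066)(-1.458) = 0.9038; argument = 0.502 + (-1.458)/0.9038 = -1.1112 → -1.11.
α₁ = Φ(-1.11) = 0.1335; rank = round(250 × 0.1335) = 33; θ*₍33₎ = 0.9269.
Upper: z₀ + z₂ = 2.462; 1 − a(z₀+z₂) = 1.1625; argument = 2.6199 → 2.62; α₂ = 0.9956; rank = 249; θ*₍249₎ = 1.6571.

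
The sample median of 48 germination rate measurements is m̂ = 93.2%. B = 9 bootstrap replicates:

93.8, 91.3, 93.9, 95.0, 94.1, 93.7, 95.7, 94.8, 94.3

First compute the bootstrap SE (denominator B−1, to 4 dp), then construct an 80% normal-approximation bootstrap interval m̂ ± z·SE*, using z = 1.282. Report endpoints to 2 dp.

Mean of replicates = 94.0667; sum of squared deviations = 12.0200; SE* = √(12.0200/8) = 1.2258
Margin = 1.282 × 1.2258 = 1.571
Interval: 93.2 ± 1.571

(91.63, 94.77)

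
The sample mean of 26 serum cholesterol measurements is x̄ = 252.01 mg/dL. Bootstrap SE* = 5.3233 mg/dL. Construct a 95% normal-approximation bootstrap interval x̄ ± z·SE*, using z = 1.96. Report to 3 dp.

(241.576, 262.444)

Margin = 1.96 × 5.3233 = 10.4337
Interval: 252.01 ± 10.4337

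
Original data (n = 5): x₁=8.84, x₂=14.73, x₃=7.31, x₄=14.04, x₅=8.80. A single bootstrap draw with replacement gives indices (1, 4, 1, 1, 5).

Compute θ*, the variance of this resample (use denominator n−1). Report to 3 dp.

θ* = 5.429

Resample values: 8.84, 14.04, 8.84, 8.84, 8.80.
Mean = 9.8720; sum of squared deviations = 21.7165
s² = 21.7165 / 4 = 5.4291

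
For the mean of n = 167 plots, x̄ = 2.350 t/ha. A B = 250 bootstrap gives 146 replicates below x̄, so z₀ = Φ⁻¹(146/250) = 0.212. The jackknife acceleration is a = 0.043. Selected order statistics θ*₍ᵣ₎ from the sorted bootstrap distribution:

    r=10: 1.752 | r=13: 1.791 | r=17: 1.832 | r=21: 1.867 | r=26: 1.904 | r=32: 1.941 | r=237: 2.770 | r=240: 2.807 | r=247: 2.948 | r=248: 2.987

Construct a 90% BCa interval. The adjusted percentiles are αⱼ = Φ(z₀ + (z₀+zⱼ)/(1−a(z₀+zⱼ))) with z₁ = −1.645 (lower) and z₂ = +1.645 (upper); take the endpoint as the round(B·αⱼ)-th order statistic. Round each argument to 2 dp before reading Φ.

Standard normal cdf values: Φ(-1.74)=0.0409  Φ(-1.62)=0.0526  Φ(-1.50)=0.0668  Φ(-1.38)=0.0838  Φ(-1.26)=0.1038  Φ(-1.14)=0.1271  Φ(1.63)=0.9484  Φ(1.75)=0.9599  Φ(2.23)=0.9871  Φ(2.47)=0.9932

(1.941, 2.948)

Lower: z₀ + z₁ = 0.212 + (-1.645) = -1.433; 1 − a(z₀+z₁) = 1 − (0.043)(-1.433) = 1.0616; argument = 0.212 + (-1.433)/1.0616 = -1.1378 → -1.14.
α₁ = Φ(-1.14) = 0.1271; rank = round(250 × 0.1271) = 32; θ*₍32₎ = 1.941.
Upper: z₀ + z₂ = 1.857; 1 − a(z₀+z₂) = 0.9201; argument = 2.2302 → 2.23; α₂ = 0.9871; rank = 247; θ*₍247₎ = 2.948.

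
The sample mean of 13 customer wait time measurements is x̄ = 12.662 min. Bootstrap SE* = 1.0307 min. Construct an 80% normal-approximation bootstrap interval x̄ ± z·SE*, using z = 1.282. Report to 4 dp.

(11.3406, 13.9834)

Margin = 1.282 × 1.0307 = 1.32136
Interval: 12.662 ± 1.32136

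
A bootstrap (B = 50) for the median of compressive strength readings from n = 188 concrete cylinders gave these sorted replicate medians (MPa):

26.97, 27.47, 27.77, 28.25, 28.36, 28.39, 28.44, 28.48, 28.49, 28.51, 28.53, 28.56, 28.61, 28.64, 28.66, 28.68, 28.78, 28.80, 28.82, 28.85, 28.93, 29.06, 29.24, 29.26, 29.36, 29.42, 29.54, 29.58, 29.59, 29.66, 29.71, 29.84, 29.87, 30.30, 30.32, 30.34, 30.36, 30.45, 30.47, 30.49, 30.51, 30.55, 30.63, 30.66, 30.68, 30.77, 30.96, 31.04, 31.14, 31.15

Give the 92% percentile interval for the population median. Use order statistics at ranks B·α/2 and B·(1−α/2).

α = 0.08; lower rank = 50 × 0.040 = 2; upper rank = 50 × 0.960 = 48.
The 2nd smallest replicate is 27.47; the 48th is 31.04.

(27.47, 31.04)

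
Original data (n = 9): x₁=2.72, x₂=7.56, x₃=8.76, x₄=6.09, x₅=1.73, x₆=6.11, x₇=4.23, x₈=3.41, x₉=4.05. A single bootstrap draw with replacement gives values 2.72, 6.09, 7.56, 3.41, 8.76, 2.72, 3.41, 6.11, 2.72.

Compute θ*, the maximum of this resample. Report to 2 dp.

θ* = 8.76

Maximum = 8.76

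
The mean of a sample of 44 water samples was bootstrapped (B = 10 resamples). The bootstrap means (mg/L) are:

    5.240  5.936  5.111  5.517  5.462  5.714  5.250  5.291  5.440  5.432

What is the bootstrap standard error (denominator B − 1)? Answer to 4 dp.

SE* = 0.2436

Bootstrap SE is the standard deviation of the 10 replicate means.
Mean of replicates: (5.240 + 5.936 + 5.111 + 5.517 + 5.462 + 5.714 + 5.250 + 5.291 + 5.440 + 5.432) / 10 = 54.39300 / 10 = 5.43930
Sum of squared deviations: (−0.19930)² + (+0.49670)² + (−0.32830)² + (+0.07770)² + (+0.02270)² + (+0.27470)² + (−0.18930)² + (−0.14830)² + (+0.00070)² + (−0.00730)² = 0.53411
Variance = 0.53411 / 9 = 0.05935
SE* = √0.05935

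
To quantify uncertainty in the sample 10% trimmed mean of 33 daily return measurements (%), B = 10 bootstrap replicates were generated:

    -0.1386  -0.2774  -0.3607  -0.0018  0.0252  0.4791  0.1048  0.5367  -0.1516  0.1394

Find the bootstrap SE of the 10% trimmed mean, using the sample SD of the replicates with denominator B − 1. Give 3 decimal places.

Bootstrap SE is the standard deviation of the 10 replicate 10% trimmed means.
Mean of replicates: ((-0.1386) + (-0.2774) + (-0.3607) + (-0.0018) + 0.0252 + 0.4791 + 0.1048 + 0.5367 + (-0.1516) + 0.1394) / 10 = 0.35510 / 10 = 0.03551
Sum of squared deviations: (−0.17411)² + (−0.31291)² + (−0.39621)² + (−0.03731)² + (−0.01031)² + (+0.44359)² + (+0.06929)² + (+0.50119)² + (−0.18711)² + (+0.10389)² = 0.78528
Variance = 0.78528 / 9 = 0.08725
SE* = √0.08725

SE* = 0.295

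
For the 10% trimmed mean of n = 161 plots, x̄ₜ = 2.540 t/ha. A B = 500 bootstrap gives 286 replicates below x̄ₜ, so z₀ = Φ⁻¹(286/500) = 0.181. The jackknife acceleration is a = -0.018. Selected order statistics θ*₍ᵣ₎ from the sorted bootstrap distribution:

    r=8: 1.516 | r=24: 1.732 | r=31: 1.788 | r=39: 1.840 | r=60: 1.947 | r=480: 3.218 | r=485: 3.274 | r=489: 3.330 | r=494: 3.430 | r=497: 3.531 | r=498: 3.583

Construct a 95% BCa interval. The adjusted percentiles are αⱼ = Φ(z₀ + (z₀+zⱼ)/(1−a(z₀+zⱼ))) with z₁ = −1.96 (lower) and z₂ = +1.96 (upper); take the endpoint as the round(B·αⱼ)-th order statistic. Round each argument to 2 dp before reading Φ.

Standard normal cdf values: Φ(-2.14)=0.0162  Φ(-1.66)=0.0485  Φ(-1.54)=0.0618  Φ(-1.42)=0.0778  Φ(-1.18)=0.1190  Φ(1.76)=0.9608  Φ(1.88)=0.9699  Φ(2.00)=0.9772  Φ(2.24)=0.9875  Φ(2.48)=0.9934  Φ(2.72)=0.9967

Lower: z₀ + z₁ = 0.181 + (-1.960) = -1.779; 1 − a(z₀+z₁) = 1 − (-0.018)(-1.779) = 0.9680; argument = 0.181 + (-1.779)/0.9680 = -1.6569 → -1.66.
α₁ = Φ(-1.66) = 0.0485; rank = round(500 × 0.0485) = 24; θ*₍24₎ = 1.732.
Upper: z₀ + z₂ = 2.141; 1 − a(z₀+z₂) = 1.0385; argument = 2.2426 → 2.24; α₂ = 0.9875; rank = 494; θ*₍494₎ = 3.430.

(1.732, 3.430)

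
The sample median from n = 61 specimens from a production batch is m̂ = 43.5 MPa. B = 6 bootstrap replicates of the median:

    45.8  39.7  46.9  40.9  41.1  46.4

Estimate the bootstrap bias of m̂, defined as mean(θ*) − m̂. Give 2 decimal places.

mean(θ*) = (45.8 + 39.7 + 46.9 + 40.9 + 41.1 + 46.4) / 6 = 43.467
bias = 43.467 − 43.5

bias = −0.03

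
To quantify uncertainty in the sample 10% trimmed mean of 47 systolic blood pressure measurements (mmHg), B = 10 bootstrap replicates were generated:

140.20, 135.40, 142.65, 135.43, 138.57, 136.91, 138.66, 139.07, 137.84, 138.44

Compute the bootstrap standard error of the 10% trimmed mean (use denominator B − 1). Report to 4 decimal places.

Bootstrap SE is the standard deviation of the 10 replicate 10% trimmed means.
Mean of replicates: (140.20 + 135.40 + 142.65 + 135.43 + 138.57 + 136.91 + 138.66 + 139.07 + 137.84 + 138.44) / 10 = 1383.17000 / 10 = 138.31700
Sum of squared deviations: (+1.88300)² + (−2.91700)² + (+4.33300)² + (−2.88700)² + (+0.25300)² + (−1.40700)² + (+0.34300)² + (+0.75300)² + (−0.47700)² + (+0.12300)² = 42.13521
Variance = 42.13521 / 9 = 4.68169
SE* = √4.68169

SE* = 2.1637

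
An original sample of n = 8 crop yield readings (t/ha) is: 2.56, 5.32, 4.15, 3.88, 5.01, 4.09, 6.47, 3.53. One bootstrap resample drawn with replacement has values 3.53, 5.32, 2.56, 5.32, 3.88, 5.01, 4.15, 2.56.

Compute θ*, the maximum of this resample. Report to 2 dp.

Maximum = 5.32

θ* = 5.32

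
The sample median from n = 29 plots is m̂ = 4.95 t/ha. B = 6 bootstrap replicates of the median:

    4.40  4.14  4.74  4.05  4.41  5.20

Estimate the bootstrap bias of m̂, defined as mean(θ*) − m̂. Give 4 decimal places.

bias = −0.4600

mean(θ*) = (4.40 + 4.14 + 4.74 + 4.05 + 4.41 + 5.20) / 6 = 4.49000
bias = 4.49000 − 4.95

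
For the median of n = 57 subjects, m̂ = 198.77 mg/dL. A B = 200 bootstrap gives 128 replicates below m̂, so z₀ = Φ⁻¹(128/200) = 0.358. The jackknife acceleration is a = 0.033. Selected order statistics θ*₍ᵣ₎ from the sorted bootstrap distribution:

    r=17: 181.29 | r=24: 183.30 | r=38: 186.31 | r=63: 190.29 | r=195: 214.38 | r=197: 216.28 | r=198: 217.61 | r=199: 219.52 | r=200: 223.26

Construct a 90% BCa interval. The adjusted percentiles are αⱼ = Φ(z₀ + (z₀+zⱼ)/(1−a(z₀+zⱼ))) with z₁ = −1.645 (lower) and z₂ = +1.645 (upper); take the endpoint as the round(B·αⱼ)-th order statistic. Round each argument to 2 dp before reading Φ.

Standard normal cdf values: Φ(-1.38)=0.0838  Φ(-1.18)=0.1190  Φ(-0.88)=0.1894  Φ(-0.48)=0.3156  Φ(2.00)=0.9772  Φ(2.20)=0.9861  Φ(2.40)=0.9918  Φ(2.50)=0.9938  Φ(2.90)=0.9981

(186.31, 219.52)

Lower: z₀ + z₁ = 0.358 + (-1.645) = -1.287; 1 − a(z₀+z₁) = 1 − (0.033)(-1.287) = 1.0425; argument = 0.358 + (-1.287)/1.0425 = -0.8766 → -0.88.
α₁ = Φ(-0.88) = 0.1894; rank = round(200 × 0.1894) = 38; θ*₍38₎ = 186.31.
Upper: z₀ + z₂ = 2.003; 1 − a(z₀+z₂) = 0.9339; argument = 2.5028 → 2.50; α₂ = 0.9938; rank = 199; θ*₍199₎ = 219.52.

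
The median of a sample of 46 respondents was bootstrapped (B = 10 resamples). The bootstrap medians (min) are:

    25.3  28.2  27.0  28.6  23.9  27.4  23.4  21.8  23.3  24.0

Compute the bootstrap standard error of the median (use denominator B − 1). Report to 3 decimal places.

SE* = 2.360

Bootstrap SE is the standard deviation of the 10 replicate medians.
Mean of replicates: (25.3 + 28.2 + 27.0 + 28.6 + 23.9 + 27.4 + 23.4 + 21.8 + 23.3 + 24.0) / 10 = 252.9000 / 10 = 25.2900
Sum of squared deviations: (+0.0100)² + (+2.9100)² + (+1.7100)² + (+3.3100)² + (−1.3900)² + (+2.1100)² + (−1.8900)² + (−3.4900)² + (−1.9900)² + (−1.2900)² = 50.1090
Variance = 50.1090 / 9 = 5.5677
SE* = √5.5677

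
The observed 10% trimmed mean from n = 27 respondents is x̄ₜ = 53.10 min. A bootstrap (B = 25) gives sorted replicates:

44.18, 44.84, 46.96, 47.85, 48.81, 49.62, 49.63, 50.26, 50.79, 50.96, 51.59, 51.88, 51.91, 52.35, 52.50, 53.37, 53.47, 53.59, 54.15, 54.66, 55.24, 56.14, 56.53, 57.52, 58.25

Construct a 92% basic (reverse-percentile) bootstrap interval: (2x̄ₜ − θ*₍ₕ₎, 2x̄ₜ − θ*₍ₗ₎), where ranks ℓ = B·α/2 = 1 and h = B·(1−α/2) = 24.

(48.68, 62.02)

Percentile endpoints at ranks 1 and 24: θ*₍1₎ = 44.18, θ*₍24₎ = 57.52.
Basic interval reflects these around x̄ₜ:
  lower = 2 × 53.10 − 57.52 = 48.68
  upper = 2 × 53.10 − 44.18 = 62.02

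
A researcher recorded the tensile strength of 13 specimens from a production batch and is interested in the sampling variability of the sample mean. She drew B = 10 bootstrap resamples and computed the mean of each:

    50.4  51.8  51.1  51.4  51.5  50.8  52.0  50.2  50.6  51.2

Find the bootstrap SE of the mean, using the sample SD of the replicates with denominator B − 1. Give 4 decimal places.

SE* = 0.5963

Bootstrap SE is the standard deviation of the 10 replicate means.
Mean of replicates: (50.4 + 51.8 + 51.1 + 51.4 + 51.5 + 50.8 + 52.0 + 50.2 + 50.6 + 51.2) / 10 = 511.00000 / 10 = 51.10000
Sum of squared deviations: (−0.70000)² + (+0.70000)² + (+0.00000)² + (+0.30000)² + (+0.40000)² + (−0.30000)² + (+0.90000)² + (−0.90000)² + (−0.50000)² + (+0.10000)² = 3.20000
Variance = 3.20000 / 9 = 0.35556
SE* = √0.35556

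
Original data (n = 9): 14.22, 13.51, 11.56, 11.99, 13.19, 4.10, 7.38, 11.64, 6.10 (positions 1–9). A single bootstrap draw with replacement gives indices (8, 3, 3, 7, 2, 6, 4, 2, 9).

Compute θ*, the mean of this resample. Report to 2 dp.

θ* = 10.15

Resample values: 11.64, 11.56, 11.56, 7.38, 13.51, 4.10, 11.99, 13.51, 6.10.
Mean = (11.64 + 11.56 + 11.56 + 7.38 + 13.51 + 4.10 + 11.99 + 13.51 + 6.10) / 9 = 91.350 / 9 = 10.15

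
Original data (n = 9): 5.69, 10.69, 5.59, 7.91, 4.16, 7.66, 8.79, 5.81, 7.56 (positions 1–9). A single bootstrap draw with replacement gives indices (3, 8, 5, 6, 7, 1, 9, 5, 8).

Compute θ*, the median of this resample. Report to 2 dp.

Resample values: 5.59, 5.81, 4.16, 7.66, 8.79, 5.69, 7.56, 4.16, 5.81.
Sorted: 4.16, 4.16, 5.59, 5.69, 5.81, 5.81, 7.56, 7.66, 8.79
Median = middle value = 5.81

θ* = 5.81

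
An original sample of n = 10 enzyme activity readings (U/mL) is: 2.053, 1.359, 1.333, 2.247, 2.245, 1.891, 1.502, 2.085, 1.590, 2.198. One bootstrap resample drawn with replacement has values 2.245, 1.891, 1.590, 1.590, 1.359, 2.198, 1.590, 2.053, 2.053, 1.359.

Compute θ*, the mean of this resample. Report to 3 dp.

θ* = 1.793

Mean = (2.245 + 1.891 + 1.590 + 1.590 + 1.359 + 2.198 + 1.590 + 2.053 + 2.053 + 1.359) / 10 = 17.9280 / 10 = 1.793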